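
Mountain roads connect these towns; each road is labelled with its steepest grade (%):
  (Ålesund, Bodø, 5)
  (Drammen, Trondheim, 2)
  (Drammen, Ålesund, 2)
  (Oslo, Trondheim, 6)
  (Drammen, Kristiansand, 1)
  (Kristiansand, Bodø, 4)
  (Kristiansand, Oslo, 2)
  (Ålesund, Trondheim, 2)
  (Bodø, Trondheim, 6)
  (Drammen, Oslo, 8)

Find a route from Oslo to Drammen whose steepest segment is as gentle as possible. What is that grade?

2

Comparing a few candidate routes:
Oslo -> Kristiansand -> Drammen: max(2, 1) = 2
Oslo -> Kristiansand -> Bodø -> Ålesund -> Trondheim -> Drammen: max(2, 4, 5, 2, 2) = 5
Oslo -> Kristiansand -> Bodø -> Ålesund -> Drammen: max(2, 4, 5, 2) = 5
Smallest bottleneck: 2%.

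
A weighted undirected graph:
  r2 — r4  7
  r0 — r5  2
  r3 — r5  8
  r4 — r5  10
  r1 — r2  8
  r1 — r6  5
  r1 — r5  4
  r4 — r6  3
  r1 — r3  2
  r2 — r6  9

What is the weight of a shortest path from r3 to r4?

A few of the r3→r4 routes:
r3→r5→r4: 8 + 10 = 18
r3→r1→r5→r4: 2 + 4 + 10 = 16
r3→r5→r1→r6→r4: 8 + 4 + 5 + 3 = 20
r3→r1→r6→r4: 2 + 5 + 3 = 10
r3→r1→r2→r4: 2 + 8 + 7 = 17
The minimum is 10.

10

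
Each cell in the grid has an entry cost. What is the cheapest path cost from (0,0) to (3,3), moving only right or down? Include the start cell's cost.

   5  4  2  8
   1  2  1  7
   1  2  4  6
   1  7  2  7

22

Take (0,0) (1,0) (1,1) (1,2) (2,2) (3,2) (3,3) for a total of 5 + 1 + 2 + 1 + 4 + 2 + 7 = 22.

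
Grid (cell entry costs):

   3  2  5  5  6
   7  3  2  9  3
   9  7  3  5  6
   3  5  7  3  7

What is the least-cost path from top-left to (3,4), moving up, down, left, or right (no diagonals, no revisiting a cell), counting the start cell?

One optimal route is [0,0] → [0,1] → [1,1] → [1,2] → [2,2] → [2,3] → [3,3] → [3,4].
Its cost is 3 + 2 + 3 + 2 + 3 + 5 + 3 + 7 = 28.

28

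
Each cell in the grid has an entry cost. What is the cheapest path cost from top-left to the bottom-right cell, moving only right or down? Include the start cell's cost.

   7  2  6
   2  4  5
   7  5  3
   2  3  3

24

Path [0,0] → [0,1] → [1,1] → [1,2] → [2,2] → [3,2]: 7 + 2 + 4 + 5 + 3 + 3 = 24.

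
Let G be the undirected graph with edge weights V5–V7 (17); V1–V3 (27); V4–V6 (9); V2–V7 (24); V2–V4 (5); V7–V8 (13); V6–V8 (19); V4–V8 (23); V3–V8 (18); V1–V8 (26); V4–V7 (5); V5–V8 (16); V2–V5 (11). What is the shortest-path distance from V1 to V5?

42

Some routes from V1 to V5:
V1 -> V8 -> V7 -> V4 -> V2 -> V5: 26 + 13 + 5 + 5 + 11 = 60
V1 -> V3 -> V8 -> V5: 27 + 18 + 16 = 61
V1 -> V8 -> V4 -> V2 -> V5: 26 + 23 + 5 + 11 = 65
V1 -> V8 -> V5: 26 + 16 = 42
V1 -> V8 -> V7 -> V5: 26 + 13 + 17 = 56
Shortest: 42.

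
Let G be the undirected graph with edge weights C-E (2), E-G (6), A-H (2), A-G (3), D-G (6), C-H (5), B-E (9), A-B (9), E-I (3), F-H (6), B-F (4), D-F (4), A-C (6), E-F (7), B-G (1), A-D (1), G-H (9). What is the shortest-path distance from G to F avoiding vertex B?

8

Checking several routes:
G -> A -> H -> F: 3 + 2 + 6 = 11
G -> D -> F: 6 + 4 = 10
G -> A -> D -> F: 3 + 1 + 4 = 8
Best route has total 8.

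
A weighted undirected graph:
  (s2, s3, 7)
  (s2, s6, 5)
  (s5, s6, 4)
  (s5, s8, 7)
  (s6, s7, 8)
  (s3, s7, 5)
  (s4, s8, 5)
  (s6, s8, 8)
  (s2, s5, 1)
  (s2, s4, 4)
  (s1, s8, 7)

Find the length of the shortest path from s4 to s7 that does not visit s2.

21

Routes from s4 to s7 avoiding s2:
s4→s8→s6→s7: 5 + 8 + 8 = 21
s4→s8→s5→s6→s7: 5 + 7 + 4 + 8 = 24
Best route has total 21.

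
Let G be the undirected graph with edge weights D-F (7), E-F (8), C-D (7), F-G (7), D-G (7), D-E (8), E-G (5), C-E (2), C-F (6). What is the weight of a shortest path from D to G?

A few of the D→G routes:
D → E → G: 8 + 5 = 13
D → G: 7
D → F → G: 7 + 7 = 14
Shortest: 7.

7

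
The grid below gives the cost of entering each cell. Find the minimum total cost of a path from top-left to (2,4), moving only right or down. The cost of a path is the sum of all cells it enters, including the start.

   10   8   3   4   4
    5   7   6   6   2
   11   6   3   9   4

Best path: [0,0] [0,1] [0,2] [0,3] [0,4] [1,4] [2,4]
Cost: 10 + 8 + 3 + 4 + 4 + 2 + 4 = 35

35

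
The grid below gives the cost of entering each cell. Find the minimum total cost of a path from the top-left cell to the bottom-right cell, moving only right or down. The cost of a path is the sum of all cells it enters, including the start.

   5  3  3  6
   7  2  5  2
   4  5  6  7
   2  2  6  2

25

Best path: [0,0] -> [0,1] -> [1,1] -> [2,1] -> [3,1] -> [3,2] -> [3,3]
Cost: 5 + 3 + 2 + 5 + 2 + 6 + 2 = 25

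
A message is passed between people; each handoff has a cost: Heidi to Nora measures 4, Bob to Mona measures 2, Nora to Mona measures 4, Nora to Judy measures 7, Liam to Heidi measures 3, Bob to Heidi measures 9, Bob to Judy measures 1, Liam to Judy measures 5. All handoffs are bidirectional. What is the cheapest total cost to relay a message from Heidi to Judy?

A few of the Heidi→Judy routes:
Heidi - Liam - Judy: 3 + 5 = 8
Heidi - Nora - Judy: 4 + 7 = 11
Heidi - Nora - Mona - Bob - Judy: 4 + 4 + 2 + 1 = 11
Heidi - Bob - Judy: 9 + 1 = 10
Shortest: 8.

8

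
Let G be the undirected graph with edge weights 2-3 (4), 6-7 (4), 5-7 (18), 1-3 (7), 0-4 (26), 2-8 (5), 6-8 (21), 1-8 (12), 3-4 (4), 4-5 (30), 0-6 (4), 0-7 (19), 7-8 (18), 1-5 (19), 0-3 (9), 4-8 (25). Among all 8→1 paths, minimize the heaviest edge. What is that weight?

7

Some routes from 8 to 1:
8→7→5→1: max(18, 18, 19) = 19
8→1: max(12) = 12
8→7→0→3→1: max(18, 19, 9, 7) = 19
8→7→6→0→3→1: max(18, 4, 4, 9, 7) = 18
8→2→3→0→6→7→5→1: max(5, 4, 9, 4, 4, 18, 19) = 19
8→2→3→1: max(5, 4, 7) = 7
Smallest bottleneck: 7.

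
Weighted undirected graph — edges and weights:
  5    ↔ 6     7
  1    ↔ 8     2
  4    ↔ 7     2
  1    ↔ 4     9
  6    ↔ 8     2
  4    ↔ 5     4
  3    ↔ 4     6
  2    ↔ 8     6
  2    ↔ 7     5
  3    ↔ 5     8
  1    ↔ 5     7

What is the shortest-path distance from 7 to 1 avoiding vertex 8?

11

Paths from 7 to 1 avoiding 8:
7 - 4 - 1: 2 + 9 = 11
7 - 4 - 5 - 1: 2 + 4 + 7 = 13
7 - 4 - 3 - 5 - 1: 2 + 6 + 8 + 7 = 23
Shortest: 11.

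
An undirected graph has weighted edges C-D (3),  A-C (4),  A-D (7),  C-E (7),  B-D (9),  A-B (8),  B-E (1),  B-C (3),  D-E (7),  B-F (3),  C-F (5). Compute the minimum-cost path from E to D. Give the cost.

7

Checking several routes:
E -> C -> D: 7 + 3 = 10
E -> B -> C -> D: 1 + 3 + 3 = 7
E -> D: 7
The minimum is 7.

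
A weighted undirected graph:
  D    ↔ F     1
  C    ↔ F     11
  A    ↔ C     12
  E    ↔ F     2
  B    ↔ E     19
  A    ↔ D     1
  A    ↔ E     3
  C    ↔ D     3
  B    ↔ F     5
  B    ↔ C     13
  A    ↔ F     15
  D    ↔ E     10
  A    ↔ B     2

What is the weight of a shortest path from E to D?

3

Comparing a few candidate routes:
E - F - D: 2 + 1 = 3
E - A - D: 3 + 1 = 4
E - D: 10
Best route has total 3.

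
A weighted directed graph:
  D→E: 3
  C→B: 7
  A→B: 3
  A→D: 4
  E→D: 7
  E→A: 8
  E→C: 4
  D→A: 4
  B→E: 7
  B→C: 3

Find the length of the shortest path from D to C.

7

A few of the D→C routes:
D→A→B→C: 4 + 3 + 3 = 10
D→E→A→B→C: 3 + 8 + 3 + 3 = 17
D→E→C: 3 + 4 = 7
Shortest: 7.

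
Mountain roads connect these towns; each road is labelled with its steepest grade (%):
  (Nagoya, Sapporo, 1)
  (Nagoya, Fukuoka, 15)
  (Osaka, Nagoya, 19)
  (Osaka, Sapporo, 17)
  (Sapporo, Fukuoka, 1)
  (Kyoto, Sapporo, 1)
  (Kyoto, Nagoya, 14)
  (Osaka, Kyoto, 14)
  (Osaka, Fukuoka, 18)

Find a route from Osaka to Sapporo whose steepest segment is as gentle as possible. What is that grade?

A few of the Osaka→Sapporo routes:
Osaka → Fukuoka → Nagoya → Kyoto → Sapporo: max(18, 15, 14, 1) = 18
Osaka → Kyoto → Nagoya → Sapporo: max(14, 14, 1) = 14
Osaka → Kyoto → Nagoya → Fukuoka → Sapporo: max(14, 14, 15, 1) = 15
Osaka → Fukuoka → Nagoya → Sapporo: max(18, 15, 1) = 18
Osaka → Sapporo: max(17) = 17
Osaka → Kyoto → Sapporo: max(14, 1) = 14
The minimum achievable maximum is 14%.

14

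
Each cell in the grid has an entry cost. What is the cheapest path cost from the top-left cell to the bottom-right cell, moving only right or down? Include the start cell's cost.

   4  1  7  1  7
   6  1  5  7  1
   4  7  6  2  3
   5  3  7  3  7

One optimal route is [0,0]→[0,1]→[1,1]→[1,2]→[1,3]→[1,4]→[2,4]→[3,4].
Its cost is 4 + 1 + 1 + 5 + 7 + 1 + 3 + 7 = 29.

29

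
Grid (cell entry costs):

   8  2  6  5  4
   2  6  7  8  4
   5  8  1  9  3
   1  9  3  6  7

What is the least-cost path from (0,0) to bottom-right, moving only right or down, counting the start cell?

One optimal route is r0c0 r0c1 r0c2 r0c3 r0c4 r1c4 r2c4 r3c4.
Its cost is 8 + 2 + 6 + 5 + 4 + 4 + 3 + 7 = 39.

39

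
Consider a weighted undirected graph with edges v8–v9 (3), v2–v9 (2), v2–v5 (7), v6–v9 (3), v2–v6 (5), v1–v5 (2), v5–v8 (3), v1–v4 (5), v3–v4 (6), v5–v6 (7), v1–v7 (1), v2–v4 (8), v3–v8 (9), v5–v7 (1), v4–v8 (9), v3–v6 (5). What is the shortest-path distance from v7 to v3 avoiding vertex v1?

A few of the v7→v3 routes:
v7→v5→v8→v9→v6→v3: 1 + 3 + 3 + 3 + 5 = 15
v7→v5→v2→v9→v6→v3: 1 + 7 + 2 + 3 + 5 = 18
v7→v5→v8→v3: 1 + 3 + 9 = 13
v7→v5→v2→v6→v3: 1 + 7 + 5 + 5 = 18
v7→v5→v6→v3: 1 + 7 + 5 = 13
Best route has total 13.

13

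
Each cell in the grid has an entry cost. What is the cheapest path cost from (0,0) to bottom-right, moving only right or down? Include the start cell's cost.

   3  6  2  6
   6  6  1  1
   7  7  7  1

Best path: (0,0) -> (0,1) -> (0,2) -> (1,2) -> (1,3) -> (2,3)
Cost: 3 + 6 + 2 + 1 + 1 + 1 = 14
For comparison, the top-then-right route costs 19.

14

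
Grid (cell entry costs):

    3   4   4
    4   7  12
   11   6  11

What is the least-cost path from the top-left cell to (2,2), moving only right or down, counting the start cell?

Best path: (0,0) → (0,1) → (1,1) → (2,1) → (2,2)
Cost: 3 + 4 + 7 + 6 + 11 = 31

31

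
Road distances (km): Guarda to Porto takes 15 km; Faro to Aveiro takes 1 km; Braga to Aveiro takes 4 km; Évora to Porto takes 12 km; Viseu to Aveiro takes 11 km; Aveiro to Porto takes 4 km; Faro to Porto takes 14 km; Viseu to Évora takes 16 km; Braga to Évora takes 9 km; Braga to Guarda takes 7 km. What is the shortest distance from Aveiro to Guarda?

11

Checking several routes:
Aveiro -> Faro -> Porto -> Évora -> Braga -> Guarda: 1 + 14 + 12 + 9 + 7 = 43
Aveiro -> Braga -> Évora -> Porto -> Guarda: 4 + 9 + 12 + 15 = 40
Aveiro -> Porto -> Évora -> Braga -> Guarda: 4 + 12 + 9 + 7 = 32
Aveiro -> Porto -> Guarda: 4 + 15 = 19
Aveiro -> Braga -> Guarda: 4 + 7 = 11
Aveiro -> Faro -> Porto -> Guarda: 1 + 14 + 15 = 30
The minimum is 11 km.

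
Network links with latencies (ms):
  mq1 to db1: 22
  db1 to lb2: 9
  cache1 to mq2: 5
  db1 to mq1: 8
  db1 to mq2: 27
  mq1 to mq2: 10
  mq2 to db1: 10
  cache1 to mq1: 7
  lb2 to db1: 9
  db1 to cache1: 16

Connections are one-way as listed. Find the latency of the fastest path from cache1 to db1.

Routes from cache1 to db1:
cache1 - mq1 - db1: 7 + 22 = 29
cache1 - mq2 - db1: 5 + 10 = 15
cache1 - mq1 - mq2 - db1: 7 + 10 + 10 = 27
Best route has total 15 ms.

15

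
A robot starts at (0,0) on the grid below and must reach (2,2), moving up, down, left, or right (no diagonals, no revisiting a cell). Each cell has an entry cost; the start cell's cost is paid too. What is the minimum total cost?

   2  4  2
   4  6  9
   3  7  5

21

Path (0,0)→(1,0)→(2,0)→(2,1)→(2,2): 2 + 4 + 3 + 7 + 5 = 21.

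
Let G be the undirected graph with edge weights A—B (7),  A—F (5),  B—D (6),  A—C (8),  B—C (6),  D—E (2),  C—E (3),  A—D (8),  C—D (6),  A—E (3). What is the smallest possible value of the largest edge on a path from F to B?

6

Comparing a few candidate routes:
F→A→E→C→B: max(5, 3, 3, 6) = 6
F→A→E→D→C→B: max(5, 3, 2, 6, 6) = 6
F→A→E→D→B: max(5, 3, 2, 6) = 6
Smallest bottleneck: 6.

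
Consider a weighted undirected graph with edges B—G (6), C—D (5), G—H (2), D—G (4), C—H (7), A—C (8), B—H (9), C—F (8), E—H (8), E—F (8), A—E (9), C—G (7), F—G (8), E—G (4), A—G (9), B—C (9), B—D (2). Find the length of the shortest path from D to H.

6

Some routes from D to H:
D-G-H: 4 + 2 = 6
D-C-H: 5 + 7 = 12
D-B-H: 2 + 9 = 11
D-B-G-H: 2 + 6 + 2 = 10
The minimum is 6.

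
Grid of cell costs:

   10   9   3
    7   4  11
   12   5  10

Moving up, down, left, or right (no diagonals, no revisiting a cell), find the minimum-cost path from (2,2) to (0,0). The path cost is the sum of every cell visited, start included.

Take [2,2] [2,1] [1,1] [1,0] [0,0] for a total of 10 + 5 + 4 + 7 + 10 = 36.

36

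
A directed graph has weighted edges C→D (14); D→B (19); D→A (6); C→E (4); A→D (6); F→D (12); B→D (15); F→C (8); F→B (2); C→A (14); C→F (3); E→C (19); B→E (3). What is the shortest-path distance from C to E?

4

Comparing a few candidate routes:
C → D → B → E: 14 + 19 + 3 = 36
C → E: 4
C → F → B → E: 3 + 2 + 3 = 8
Shortest: 4.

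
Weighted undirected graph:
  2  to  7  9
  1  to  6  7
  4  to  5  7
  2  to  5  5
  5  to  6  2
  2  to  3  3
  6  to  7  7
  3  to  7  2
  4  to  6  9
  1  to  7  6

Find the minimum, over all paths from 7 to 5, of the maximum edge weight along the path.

Paths from 7 to 5:
7-2-5: max(9, 5) = 9
7-6-4-5: max(7, 9, 7) = 9
7-1-6-5: max(6, 7, 2) = 7
7-3-2-5: max(2, 3, 5) = 5
7-6-5: max(7, 2) = 7
7-1-6-4-5: max(6, 7, 9, 7) = 9
Smallest bottleneck: 5.

5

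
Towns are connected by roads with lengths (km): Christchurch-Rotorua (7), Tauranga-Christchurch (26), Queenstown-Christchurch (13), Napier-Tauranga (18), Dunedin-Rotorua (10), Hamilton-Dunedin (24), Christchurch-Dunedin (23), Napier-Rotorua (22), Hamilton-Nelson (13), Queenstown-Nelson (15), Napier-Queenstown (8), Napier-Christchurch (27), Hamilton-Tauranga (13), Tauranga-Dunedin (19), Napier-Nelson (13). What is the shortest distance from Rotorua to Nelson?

Some routes from Rotorua to Nelson:
Rotorua - Napier - Queenstown - Nelson: 22 + 8 + 15 = 45
Rotorua - Dunedin - Hamilton - Nelson: 10 + 24 + 13 = 47
Rotorua - Christchurch - Queenstown - Nelson: 7 + 13 + 15 = 35
Rotorua - Napier - Nelson: 22 + 13 = 35
Rotorua - Christchurch - Queenstown - Napier - Nelson: 7 + 13 + 8 + 13 = 41
Best route has total 35 km.

35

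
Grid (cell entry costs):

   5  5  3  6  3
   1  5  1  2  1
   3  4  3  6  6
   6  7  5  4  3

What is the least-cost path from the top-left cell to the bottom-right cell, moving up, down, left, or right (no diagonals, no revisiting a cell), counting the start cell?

24

Best path: r0c0→r1c0→r1c1→r1c2→r1c3→r1c4→r2c4→r3c4
Cost: 5 + 1 + 5 + 1 + 2 + 1 + 6 + 3 = 24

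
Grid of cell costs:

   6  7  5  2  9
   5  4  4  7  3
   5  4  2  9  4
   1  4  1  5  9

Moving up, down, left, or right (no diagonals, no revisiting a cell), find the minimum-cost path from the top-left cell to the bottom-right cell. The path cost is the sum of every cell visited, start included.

36

One optimal route is [0,0] → [1,0] → [1,1] → [1,2] → [2,2] → [3,2] → [3,3] → [3,4].
Its cost is 6 + 5 + 4 + 4 + 2 + 1 + 5 + 9 = 36.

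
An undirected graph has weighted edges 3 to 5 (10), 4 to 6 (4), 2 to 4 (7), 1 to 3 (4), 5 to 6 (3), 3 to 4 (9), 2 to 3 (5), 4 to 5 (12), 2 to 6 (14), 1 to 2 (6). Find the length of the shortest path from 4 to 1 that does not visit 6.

Comparing a few candidate routes:
4→2→1: 7 + 6 = 13
4→2→3→1: 7 + 5 + 4 = 16
4→3→2→1: 9 + 5 + 6 = 20
4→3→1: 9 + 4 = 13
The minimum is 13.

13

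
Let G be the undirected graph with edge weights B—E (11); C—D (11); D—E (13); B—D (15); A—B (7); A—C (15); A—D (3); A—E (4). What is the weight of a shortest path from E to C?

A few of the E→C routes:
E-D-C: 13 + 11 = 24
E-A-C: 4 + 15 = 19
E-A-D-C: 4 + 3 + 11 = 18
E-D-A-C: 13 + 3 + 15 = 31
Shortest: 18.

18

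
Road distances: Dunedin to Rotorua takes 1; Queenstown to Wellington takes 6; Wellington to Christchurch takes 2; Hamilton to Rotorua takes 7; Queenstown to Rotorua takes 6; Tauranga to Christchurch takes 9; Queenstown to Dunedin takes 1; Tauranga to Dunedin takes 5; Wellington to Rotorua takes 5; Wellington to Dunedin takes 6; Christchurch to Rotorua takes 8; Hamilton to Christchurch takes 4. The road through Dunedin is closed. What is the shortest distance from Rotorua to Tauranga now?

16

Paths from Rotorua to Tauranga avoiding Dunedin:
Rotorua → Christchurch → Tauranga: 8 + 9 = 17
Rotorua → Hamilton → Christchurch → Tauranga: 7 + 4 + 9 = 20
Rotorua → Queenstown → Wellington → Christchurch → Tauranga: 6 + 6 + 2 + 9 = 23
Rotorua → Wellington → Christchurch → Tauranga: 5 + 2 + 9 = 16
Best route has total 16.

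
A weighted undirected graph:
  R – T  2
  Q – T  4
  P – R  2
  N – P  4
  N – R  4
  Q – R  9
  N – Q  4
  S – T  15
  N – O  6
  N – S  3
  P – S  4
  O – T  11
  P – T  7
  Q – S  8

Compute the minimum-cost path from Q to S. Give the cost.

A few of the Q→S routes:
Q→S: 8
Q→T→R→P→S: 4 + 2 + 2 + 4 = 12
Q→N→P→S: 4 + 4 + 4 = 12
Q→N→S: 4 + 3 = 7
Q→T→R→N→S: 4 + 2 + 4 + 3 = 13
Shortest: 7.

7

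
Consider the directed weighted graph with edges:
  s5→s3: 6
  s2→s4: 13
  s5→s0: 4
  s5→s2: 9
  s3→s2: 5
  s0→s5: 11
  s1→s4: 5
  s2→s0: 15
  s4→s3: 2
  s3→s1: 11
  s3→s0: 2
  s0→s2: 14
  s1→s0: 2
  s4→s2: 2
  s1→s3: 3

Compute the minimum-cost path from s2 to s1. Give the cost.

Routes from s2 to s1:
s2 - s4 - s3 - s1: 13 + 2 + 11 = 26
s2 - s0 - s5 - s3 - s1: 15 + 11 + 6 + 11 = 43
The minimum is 26.

26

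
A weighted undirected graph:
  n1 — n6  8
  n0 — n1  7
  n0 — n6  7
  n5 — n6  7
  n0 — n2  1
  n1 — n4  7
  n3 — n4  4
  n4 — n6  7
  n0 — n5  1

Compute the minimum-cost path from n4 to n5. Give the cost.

14

Some routes from n4 to n5:
n4-n6-n5: 7 + 7 = 14
n4-n1-n6-n0-n5: 7 + 8 + 7 + 1 = 23
n4-n1-n6-n5: 7 + 8 + 7 = 22
n4-n6-n0-n5: 7 + 7 + 1 = 15
n4-n1-n0-n5: 7 + 7 + 1 = 15
Best route has total 14.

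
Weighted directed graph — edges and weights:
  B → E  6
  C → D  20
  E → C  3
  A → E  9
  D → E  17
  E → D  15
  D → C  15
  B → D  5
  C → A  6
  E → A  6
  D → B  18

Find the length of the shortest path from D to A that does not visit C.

23

Paths from D to A avoiding C:
D - E - A: 17 + 6 = 23
D - B - E - A: 18 + 6 + 6 = 30
The minimum is 23.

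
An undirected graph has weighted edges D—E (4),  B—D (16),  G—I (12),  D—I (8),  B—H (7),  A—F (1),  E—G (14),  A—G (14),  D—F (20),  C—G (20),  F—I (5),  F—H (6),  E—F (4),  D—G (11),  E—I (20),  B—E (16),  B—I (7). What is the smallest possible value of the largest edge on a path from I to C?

Some routes from I to C:
I -> F -> A -> G -> C: max(5, 1, 14, 20) = 20
I -> F -> E -> B -> D -> G -> C: max(5, 4, 16, 16, 11, 20) = 20
I -> F -> E -> D -> G -> C: max(5, 4, 4, 11, 20) = 20
I -> F -> E -> G -> C: max(5, 4, 14, 20) = 20
Smallest bottleneck: 20.

20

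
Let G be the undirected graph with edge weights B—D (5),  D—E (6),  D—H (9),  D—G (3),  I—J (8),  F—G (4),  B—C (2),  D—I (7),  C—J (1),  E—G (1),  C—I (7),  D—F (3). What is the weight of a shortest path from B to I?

Paths from B to I:
B → C → I: 2 + 7 = 9
B → D → I: 5 + 7 = 12
B → C → J → I: 2 + 1 + 8 = 11
Shortest: 9.

9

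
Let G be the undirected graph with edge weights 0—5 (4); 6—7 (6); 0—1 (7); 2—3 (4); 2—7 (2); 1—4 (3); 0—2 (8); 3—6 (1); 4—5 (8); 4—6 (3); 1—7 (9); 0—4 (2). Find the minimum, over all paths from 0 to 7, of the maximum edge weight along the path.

Comparing a few candidate routes:
0 -> 4 -> 6 -> 3 -> 2 -> 7: max(2, 3, 1, 4, 2) = 4
0 -> 1 -> 4 -> 6 -> 3 -> 2 -> 7: max(7, 3, 3, 1, 4, 2) = 7
0 -> 1 -> 4 -> 6 -> 7: max(7, 3, 3, 6) = 7
0 -> 4 -> 6 -> 7: max(2, 3, 6) = 6
The minimum achievable maximum is 4.

4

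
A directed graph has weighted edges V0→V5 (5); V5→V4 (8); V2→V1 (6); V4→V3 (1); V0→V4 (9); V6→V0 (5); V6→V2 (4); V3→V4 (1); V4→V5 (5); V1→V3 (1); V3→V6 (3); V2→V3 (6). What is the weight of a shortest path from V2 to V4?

7

Routes from V2 to V4:
V2 → V1 → V3 → V6 → V0 → V5 → V4: 6 + 1 + 3 + 5 + 5 + 8 = 28
V2 → V3 → V6 → V0 → V4: 6 + 3 + 5 + 9 = 23
V2 → V1 → V3 → V6 → V0 → V4: 6 + 1 + 3 + 5 + 9 = 24
V2 → V3 → V6 → V0 → V5 → V4: 6 + 3 + 5 + 5 + 8 = 27
V2 → V3 → V4: 6 + 1 = 7
V2 → V1 → V3 → V4: 6 + 1 + 1 = 8
The minimum is 7.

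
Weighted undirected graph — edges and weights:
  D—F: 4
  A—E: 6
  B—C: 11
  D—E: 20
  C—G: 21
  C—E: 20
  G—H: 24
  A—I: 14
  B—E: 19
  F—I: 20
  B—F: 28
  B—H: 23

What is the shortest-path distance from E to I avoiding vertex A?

44

Some routes from E to I avoiding A:
E - B - F - I: 19 + 28 + 20 = 67
E - C - B - F - I: 20 + 11 + 28 + 20 = 79
E - D - F - I: 20 + 4 + 20 = 44
Best route has total 44.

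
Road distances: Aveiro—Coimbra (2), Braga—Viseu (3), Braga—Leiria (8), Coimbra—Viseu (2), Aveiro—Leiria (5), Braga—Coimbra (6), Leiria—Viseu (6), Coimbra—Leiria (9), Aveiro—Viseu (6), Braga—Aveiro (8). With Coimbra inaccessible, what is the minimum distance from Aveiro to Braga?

Paths from Aveiro to Braga avoiding Coimbra:
Aveiro→Braga: 8
Aveiro→Viseu→Leiria→Braga: 6 + 6 + 8 = 20
Aveiro→Leiria→Viseu→Braga: 5 + 6 + 3 = 14
Aveiro→Viseu→Braga: 6 + 3 = 9
Aveiro→Leiria→Braga: 5 + 8 = 13
Best route has total 8.

8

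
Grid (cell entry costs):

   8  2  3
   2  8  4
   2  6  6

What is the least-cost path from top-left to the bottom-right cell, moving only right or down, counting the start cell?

23

Take [0,0] [0,1] [0,2] [1,2] [2,2] for a total of 8 + 2 + 3 + 4 + 6 = 23.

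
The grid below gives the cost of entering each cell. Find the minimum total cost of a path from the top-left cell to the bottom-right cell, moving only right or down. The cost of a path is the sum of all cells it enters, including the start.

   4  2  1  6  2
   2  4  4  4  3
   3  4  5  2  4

Cheapest: r0c0 r0c1 r0c2 r1c2 r1c3 r2c3 r2c4
  4 + 2 + 1 + 4 + 4 + 2 + 4 = 21

21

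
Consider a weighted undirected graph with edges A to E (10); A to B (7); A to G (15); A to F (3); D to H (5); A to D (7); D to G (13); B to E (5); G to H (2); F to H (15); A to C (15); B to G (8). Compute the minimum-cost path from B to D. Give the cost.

14

Checking several routes:
B → A → D: 7 + 7 = 14
B → A → F → H → D: 7 + 3 + 15 + 5 = 30
B → E → A → D: 5 + 10 + 7 = 22
B → G → H → D: 8 + 2 + 5 = 15
B → G → D: 8 + 13 = 21
B → A → G → H → D: 7 + 15 + 2 + 5 = 29
The minimum is 14.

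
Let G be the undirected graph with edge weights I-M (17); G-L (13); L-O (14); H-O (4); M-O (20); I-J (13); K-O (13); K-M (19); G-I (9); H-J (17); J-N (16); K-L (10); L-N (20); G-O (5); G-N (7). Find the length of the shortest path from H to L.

Some routes from H to L:
H → J → I → G → L: 17 + 13 + 9 + 13 = 52
H → O → L: 4 + 14 = 18
H → O → G → L: 4 + 5 + 13 = 22
H → O → G → N → L: 4 + 5 + 7 + 20 = 36
H → O → K → L: 4 + 13 + 10 = 27
Best route has total 18.

18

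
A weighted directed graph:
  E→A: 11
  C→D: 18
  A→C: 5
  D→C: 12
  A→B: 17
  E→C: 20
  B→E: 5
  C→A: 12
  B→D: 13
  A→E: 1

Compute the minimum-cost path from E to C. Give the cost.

16

Candidate routes:
E -> C: 20
E -> A -> C: 11 + 5 = 16
E -> A -> B -> D -> C: 11 + 17 + 13 + 12 = 53
Shortest: 16.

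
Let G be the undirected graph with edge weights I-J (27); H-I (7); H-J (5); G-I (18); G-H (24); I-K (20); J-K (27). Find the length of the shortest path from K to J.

27

Checking several routes:
K -> I -> H -> J: 20 + 7 + 5 = 32
K -> J: 27
K -> I -> J: 20 + 27 = 47
The minimum is 27.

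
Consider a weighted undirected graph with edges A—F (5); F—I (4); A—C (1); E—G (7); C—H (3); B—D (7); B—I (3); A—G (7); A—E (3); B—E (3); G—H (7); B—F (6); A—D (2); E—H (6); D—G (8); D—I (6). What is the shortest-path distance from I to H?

12

Some routes from I to H:
I -> F -> A -> C -> H: 4 + 5 + 1 + 3 = 13
I -> B -> E -> H: 3 + 3 + 6 = 12
I -> D -> A -> C -> H: 6 + 2 + 1 + 3 = 12
Shortest: 12.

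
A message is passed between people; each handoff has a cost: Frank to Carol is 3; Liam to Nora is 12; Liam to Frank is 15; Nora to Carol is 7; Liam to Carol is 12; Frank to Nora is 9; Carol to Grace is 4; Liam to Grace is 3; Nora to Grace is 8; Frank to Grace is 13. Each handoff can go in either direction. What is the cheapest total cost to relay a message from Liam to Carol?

7

Checking several routes:
Liam -> Grace -> Carol: 3 + 4 = 7
Liam -> Carol: 12
Liam -> Grace -> Nora -> Carol: 3 + 8 + 7 = 18
Liam -> Frank -> Carol: 15 + 3 = 18
Shortest: 7.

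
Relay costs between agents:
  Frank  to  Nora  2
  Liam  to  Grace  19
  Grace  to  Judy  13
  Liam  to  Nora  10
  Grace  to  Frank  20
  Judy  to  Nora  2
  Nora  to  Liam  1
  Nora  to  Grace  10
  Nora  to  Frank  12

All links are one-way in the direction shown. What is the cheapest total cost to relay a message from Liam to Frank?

Candidate routes:
Liam-Nora-Frank: 10 + 12 = 22
Liam-Nora-Grace-Frank: 10 + 10 + 20 = 40
Liam-Grace-Frank: 19 + 20 = 39
Liam-Grace-Judy-Nora-Frank: 19 + 13 + 2 + 12 = 46
The minimum is 22.

22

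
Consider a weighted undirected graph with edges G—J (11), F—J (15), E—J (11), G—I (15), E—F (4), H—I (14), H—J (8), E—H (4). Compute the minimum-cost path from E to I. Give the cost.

18

Some routes from E to I:
E -> J -> H -> I: 11 + 8 + 14 = 33
E -> J -> G -> I: 11 + 11 + 15 = 37
E -> H -> I: 4 + 14 = 18
E -> H -> J -> G -> I: 4 + 8 + 11 + 15 = 38
Best route has total 18.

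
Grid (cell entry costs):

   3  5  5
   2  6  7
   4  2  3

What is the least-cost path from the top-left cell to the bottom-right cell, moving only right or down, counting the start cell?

Best path: r0c0→r1c0→r2c0→r2c1→r2c2
Cost: 3 + 2 + 4 + 2 + 3 = 14

14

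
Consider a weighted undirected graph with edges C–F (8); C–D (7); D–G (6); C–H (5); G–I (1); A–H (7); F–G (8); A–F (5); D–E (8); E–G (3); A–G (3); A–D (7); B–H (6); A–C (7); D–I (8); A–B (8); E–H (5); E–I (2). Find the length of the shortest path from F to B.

13

Some routes from F to B:
F → C → H → B: 8 + 5 + 6 = 19
F → A → H → B: 5 + 7 + 6 = 18
F → A → B: 5 + 8 = 13
The minimum is 13.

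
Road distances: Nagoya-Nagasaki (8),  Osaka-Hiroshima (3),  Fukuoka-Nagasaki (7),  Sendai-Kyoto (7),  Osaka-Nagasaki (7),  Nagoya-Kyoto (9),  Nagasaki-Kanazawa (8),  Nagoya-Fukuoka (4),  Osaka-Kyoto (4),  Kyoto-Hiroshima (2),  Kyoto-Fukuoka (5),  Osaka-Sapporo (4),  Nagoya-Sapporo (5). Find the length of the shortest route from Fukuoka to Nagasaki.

7

A few of the Fukuoka→Nagasaki routes:
Fukuoka-Nagasaki: 7
Fukuoka-Kyoto-Hiroshima-Osaka-Nagasaki: 5 + 2 + 3 + 7 = 17
Fukuoka-Kyoto-Osaka-Nagasaki: 5 + 4 + 7 = 16
Fukuoka-Nagoya-Nagasaki: 4 + 8 = 12
The minimum is 7.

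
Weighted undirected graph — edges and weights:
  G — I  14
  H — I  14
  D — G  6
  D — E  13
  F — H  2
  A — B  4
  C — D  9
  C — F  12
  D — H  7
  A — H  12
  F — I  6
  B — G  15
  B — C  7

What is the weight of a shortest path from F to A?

14

Some routes from F to A:
F-I-H-A: 6 + 14 + 12 = 32
F-C-B-A: 12 + 7 + 4 = 23
F-H-A: 2 + 12 = 14
F-H-D-C-B-A: 2 + 7 + 9 + 7 + 4 = 29
F-H-D-G-B-A: 2 + 7 + 6 + 15 + 4 = 34
The minimum is 14.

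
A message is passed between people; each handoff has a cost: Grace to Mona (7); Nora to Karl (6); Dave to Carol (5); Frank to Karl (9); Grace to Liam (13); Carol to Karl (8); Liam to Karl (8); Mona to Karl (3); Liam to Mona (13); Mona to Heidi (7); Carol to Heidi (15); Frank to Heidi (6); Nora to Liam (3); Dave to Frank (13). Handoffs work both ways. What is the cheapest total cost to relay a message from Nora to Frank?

15

Comparing a few candidate routes:
Nora -> Karl -> Frank: 6 + 9 = 15
Nora -> Liam -> Karl -> Frank: 3 + 8 + 9 = 20
Nora -> Karl -> Mona -> Heidi -> Frank: 6 + 3 + 7 + 6 = 22
The minimum is 15.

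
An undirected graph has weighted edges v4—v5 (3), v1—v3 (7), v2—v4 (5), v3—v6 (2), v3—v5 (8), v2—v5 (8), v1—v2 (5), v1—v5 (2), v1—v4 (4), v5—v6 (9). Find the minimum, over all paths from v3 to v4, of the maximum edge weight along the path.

Some routes from v3 to v4:
v3 → v1 → v2 → v4: max(7, 5, 5) = 7
v3 → v1 → v4: max(7, 4) = 7
v3 → v1 → v5 → v4: max(7, 2, 3) = 7
The minimum achievable maximum is 7.

7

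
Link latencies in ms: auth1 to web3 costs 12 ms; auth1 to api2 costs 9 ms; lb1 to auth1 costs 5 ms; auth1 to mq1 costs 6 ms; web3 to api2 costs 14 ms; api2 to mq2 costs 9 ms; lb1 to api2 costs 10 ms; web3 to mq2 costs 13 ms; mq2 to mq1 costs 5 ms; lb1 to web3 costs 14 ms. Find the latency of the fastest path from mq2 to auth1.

Comparing a few candidate routes:
mq2 -> web3 -> auth1: 13 + 12 = 25
mq2 -> api2 -> auth1: 9 + 9 = 18
mq2 -> mq1 -> auth1: 5 + 6 = 11
mq2 -> web3 -> lb1 -> auth1: 13 + 14 + 5 = 32
mq2 -> api2 -> lb1 -> auth1: 9 + 10 + 5 = 24
Best route has total 11 ms.

11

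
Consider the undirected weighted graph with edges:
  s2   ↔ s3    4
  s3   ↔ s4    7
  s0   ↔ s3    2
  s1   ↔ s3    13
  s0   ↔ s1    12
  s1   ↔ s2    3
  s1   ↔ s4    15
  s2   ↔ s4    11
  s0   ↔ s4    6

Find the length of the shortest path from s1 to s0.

9

Comparing a few candidate routes:
s1-s2-s3-s0: 3 + 4 + 2 = 9
s1-s0: 12
s1-s3-s0: 13 + 2 = 15
s1-s2-s3-s4-s0: 3 + 4 + 7 + 6 = 20
s1-s2-s4-s0: 3 + 11 + 6 = 20
The minimum is 9.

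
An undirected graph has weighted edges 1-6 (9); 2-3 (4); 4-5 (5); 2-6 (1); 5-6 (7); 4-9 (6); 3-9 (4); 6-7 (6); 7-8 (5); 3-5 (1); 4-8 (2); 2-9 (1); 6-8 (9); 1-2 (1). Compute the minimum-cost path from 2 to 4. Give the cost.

Checking several routes:
2 - 6 - 5 - 4: 1 + 7 + 5 = 13
2 - 3 - 5 - 4: 4 + 1 + 5 = 10
2 - 9 - 3 - 5 - 4: 1 + 4 + 1 + 5 = 11
2 - 9 - 4: 1 + 6 = 7
2 - 6 - 8 - 4: 1 + 9 + 2 = 12
Shortest: 7.

7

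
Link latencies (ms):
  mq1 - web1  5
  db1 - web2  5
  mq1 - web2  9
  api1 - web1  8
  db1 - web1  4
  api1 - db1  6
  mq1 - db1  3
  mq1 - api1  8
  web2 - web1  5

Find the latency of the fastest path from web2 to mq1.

8

Some routes from web2 to mq1:
web2 → db1 → web1 → mq1: 5 + 4 + 5 = 14
web2 → web1 → db1 → mq1: 5 + 4 + 3 = 12
web2 → db1 → mq1: 5 + 3 = 8
web2 → web1 → mq1: 5 + 5 = 10
web2 → mq1: 9
Best route has total 8 ms.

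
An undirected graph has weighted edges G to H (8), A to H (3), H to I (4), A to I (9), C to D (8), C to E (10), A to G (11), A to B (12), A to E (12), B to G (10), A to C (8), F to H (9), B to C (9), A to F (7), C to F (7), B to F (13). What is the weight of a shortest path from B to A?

12

Checking several routes:
B -> C -> A: 9 + 8 = 17
B -> A: 12
B -> F -> A: 13 + 7 = 20
Best route has total 12.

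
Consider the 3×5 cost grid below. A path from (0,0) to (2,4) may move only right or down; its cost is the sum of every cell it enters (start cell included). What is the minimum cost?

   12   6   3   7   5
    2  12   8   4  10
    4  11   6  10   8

50

Take r0c0 r0c1 r0c2 r0c3 r1c3 r1c4 r2c4 for a total of 12 + 6 + 3 + 7 + 4 + 10 + 8 = 50.
For comparison, the top-then-right route costs 51.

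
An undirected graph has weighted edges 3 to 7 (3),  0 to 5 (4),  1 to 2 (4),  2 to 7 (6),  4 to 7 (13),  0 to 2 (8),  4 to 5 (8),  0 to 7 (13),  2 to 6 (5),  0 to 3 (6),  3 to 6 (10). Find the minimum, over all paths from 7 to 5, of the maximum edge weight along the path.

6

Some routes from 7 to 5:
7 - 3 - 0 - 5: max(3, 6, 4) = 6
7 - 2 - 6 - 3 - 0 - 5: max(6, 5, 10, 6, 4) = 10
7 - 3 - 6 - 2 - 0 - 5: max(3, 10, 5, 8, 4) = 10
7 - 2 - 0 - 5: max(6, 8, 4) = 8
7 - 0 - 5: max(13, 4) = 13
Smallest bottleneck: 6.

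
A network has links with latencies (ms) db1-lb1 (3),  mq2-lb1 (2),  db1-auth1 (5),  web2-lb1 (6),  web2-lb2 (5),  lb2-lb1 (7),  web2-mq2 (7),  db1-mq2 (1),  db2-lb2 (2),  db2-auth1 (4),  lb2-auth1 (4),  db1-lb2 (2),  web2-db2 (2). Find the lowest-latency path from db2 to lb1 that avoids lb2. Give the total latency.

A few of the db2→lb1 routes:
db2 -> web2 -> mq2 -> db1 -> lb1: 2 + 7 + 1 + 3 = 13
db2 -> web2 -> lb1: 2 + 6 = 8
db2 -> auth1 -> db1 -> lb1: 4 + 5 + 3 = 12
db2 -> web2 -> mq2 -> lb1: 2 + 7 + 2 = 11
db2 -> auth1 -> db1 -> mq2 -> lb1: 4 + 5 + 1 + 2 = 12
Best route has total 8 ms.

8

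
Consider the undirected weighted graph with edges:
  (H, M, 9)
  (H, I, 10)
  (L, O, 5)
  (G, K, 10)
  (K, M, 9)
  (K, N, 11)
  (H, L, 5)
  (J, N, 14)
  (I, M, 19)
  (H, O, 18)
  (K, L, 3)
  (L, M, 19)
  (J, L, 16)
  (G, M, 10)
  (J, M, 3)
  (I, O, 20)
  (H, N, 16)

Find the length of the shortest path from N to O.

19

Checking several routes:
N - K - L - O: 11 + 3 + 5 = 19
N - H - L - O: 16 + 5 + 5 = 26
N - H - O: 16 + 18 = 34
The minimum is 19.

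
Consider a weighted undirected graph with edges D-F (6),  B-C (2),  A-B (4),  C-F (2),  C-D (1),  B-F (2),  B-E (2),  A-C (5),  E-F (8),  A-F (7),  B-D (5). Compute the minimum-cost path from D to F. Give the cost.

A few of the D→F routes:
D-B-F: 5 + 2 = 7
D-C-B-F: 1 + 2 + 2 = 5
D-B-C-F: 5 + 2 + 2 = 9
D-C-F: 1 + 2 = 3
D-F: 6
Best route has total 3.

3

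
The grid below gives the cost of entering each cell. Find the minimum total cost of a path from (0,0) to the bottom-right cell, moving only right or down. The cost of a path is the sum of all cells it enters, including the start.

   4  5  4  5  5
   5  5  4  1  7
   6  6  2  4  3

Path [0,0] [0,1] [0,2] [1,2] [1,3] [2,3] [2,4]: 4 + 5 + 4 + 4 + 1 + 4 + 3 = 25.

25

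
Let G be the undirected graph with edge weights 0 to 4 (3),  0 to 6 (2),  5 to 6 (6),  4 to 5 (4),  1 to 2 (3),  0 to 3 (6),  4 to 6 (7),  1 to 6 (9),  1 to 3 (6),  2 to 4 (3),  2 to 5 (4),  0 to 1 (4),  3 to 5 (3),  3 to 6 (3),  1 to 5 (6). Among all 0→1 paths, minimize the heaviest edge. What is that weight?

Checking several routes:
0 → 6 → 3 → 5 → 2 → 1: max(2, 3, 3, 4, 3) = 4
0 → 4 → 5 → 2 → 1: max(3, 4, 4, 3) = 4
0 → 4 → 2 → 1: max(3, 3, 3) = 3
0 → 1: max(4) = 4
0 → 6 → 5 → 2 → 1: max(2, 6, 4, 3) = 6
0 → 6 → 3 → 5 → 4 → 2 → 1: max(2, 3, 3, 4, 3, 3) = 4
The minimum achievable maximum is 3.

3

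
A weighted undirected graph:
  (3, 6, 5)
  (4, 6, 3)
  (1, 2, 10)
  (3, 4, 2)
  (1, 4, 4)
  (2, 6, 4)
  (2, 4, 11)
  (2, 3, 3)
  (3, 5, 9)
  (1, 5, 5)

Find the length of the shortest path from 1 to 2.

Some routes from 1 to 2:
1 → 4 → 6 → 3 → 2: 4 + 3 + 5 + 3 = 15
1 → 4 → 6 → 2: 4 + 3 + 4 = 11
1 → 4 → 3 → 6 → 2: 4 + 2 + 5 + 4 = 15
1 → 4 → 2: 4 + 11 = 15
1 → 2: 10
1 → 4 → 3 → 2: 4 + 2 + 3 = 9
The minimum is 9.

9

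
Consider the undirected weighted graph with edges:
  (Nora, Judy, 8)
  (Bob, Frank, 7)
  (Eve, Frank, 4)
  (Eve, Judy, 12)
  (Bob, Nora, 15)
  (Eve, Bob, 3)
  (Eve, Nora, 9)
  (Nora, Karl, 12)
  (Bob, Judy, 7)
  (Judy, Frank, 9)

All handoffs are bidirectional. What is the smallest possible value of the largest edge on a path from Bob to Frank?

A few of the Bob→Frank routes:
Bob -> Eve -> Nora -> Judy -> Frank: max(3, 9, 8, 9) = 9
Bob -> Frank: max(7) = 7
Bob -> Judy -> Frank: max(7, 9) = 9
Bob -> Eve -> Judy -> Frank: max(3, 12, 9) = 12
Bob -> Judy -> Nora -> Eve -> Frank: max(7, 8, 9, 4) = 9
Bob -> Eve -> Frank: max(3, 4) = 4
Smallest bottleneck: 4.

4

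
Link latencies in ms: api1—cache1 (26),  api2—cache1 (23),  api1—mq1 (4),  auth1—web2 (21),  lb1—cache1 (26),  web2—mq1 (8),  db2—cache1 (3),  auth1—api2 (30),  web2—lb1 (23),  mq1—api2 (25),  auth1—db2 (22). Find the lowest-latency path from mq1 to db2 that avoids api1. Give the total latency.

A few of the mq1→db2 routes:
mq1 -> api2 -> cache1 -> db2: 25 + 23 + 3 = 51
mq1 -> api2 -> auth1 -> db2: 25 + 30 + 22 = 77
mq1 -> web2 -> lb1 -> cache1 -> db2: 8 + 23 + 26 + 3 = 60
mq1 -> web2 -> auth1 -> db2: 8 + 21 + 22 = 51
The minimum is 51 ms.

51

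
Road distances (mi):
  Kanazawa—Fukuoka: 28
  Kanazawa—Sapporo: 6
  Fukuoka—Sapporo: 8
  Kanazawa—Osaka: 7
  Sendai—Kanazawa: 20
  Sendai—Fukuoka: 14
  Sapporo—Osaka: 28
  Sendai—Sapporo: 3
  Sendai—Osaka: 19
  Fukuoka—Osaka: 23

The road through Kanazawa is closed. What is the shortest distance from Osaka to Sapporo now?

22

Routes from Osaka to Sapporo avoiding Kanazawa:
Osaka - Sapporo: 28
Osaka - Sendai - Sapporo: 19 + 3 = 22
Osaka - Fukuoka - Sendai - Sapporo: 23 + 14 + 3 = 40
Osaka - Sendai - Fukuoka - Sapporo: 19 + 14 + 8 = 41
Osaka - Fukuoka - Sapporo: 23 + 8 = 31
The minimum is 22 mi.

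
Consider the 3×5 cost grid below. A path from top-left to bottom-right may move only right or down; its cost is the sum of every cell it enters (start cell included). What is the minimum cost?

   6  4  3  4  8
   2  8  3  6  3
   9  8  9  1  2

Best path: r0c0→r0c1→r0c2→r1c2→r1c3→r2c3→r2c4
Cost: 6 + 4 + 3 + 3 + 6 + 1 + 2 = 25

25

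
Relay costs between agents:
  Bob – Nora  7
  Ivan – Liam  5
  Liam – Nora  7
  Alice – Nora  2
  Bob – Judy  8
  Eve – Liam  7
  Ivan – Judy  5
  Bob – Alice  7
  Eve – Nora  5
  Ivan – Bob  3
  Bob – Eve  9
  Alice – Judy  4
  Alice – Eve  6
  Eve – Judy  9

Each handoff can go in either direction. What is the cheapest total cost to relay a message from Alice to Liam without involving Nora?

13

Some routes from Alice to Liam avoiding Nora:
Alice → Judy → Bob → Ivan → Liam: 4 + 8 + 3 + 5 = 20
Alice → Bob → Ivan → Liam: 7 + 3 + 5 = 15
Alice → Judy → Ivan → Liam: 4 + 5 + 5 = 14
Alice → Eve → Liam: 6 + 7 = 13
Shortest: 13.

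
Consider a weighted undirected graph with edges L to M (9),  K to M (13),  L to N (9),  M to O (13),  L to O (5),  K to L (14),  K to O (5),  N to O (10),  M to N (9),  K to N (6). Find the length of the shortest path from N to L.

Checking several routes:
N → K → L: 6 + 14 = 20
N → K → O → L: 6 + 5 + 5 = 16
N → O → L: 10 + 5 = 15
N → L: 9
N → M → L: 9 + 9 = 18
Shortest: 9.

9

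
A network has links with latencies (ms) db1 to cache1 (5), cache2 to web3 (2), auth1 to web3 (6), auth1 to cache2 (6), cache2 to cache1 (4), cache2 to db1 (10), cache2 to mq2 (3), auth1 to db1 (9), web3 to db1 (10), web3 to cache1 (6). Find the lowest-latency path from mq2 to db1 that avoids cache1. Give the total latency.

13

A few of the mq2→db1 routes:
mq2 -> cache2 -> auth1 -> db1: 3 + 6 + 9 = 18
mq2 -> cache2 -> db1: 3 + 10 = 13
mq2 -> cache2 -> web3 -> auth1 -> db1: 3 + 2 + 6 + 9 = 20
mq2 -> cache2 -> web3 -> db1: 3 + 2 + 10 = 15
The minimum is 13 ms.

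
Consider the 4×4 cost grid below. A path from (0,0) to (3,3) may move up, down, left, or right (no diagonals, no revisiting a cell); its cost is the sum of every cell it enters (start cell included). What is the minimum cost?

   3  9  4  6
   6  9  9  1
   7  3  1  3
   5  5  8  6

29

One optimal route is r0c0 r1c0 r2c0 r2c1 r2c2 r2c3 r3c3.
Its cost is 3 + 6 + 7 + 3 + 1 + 3 + 6 = 29.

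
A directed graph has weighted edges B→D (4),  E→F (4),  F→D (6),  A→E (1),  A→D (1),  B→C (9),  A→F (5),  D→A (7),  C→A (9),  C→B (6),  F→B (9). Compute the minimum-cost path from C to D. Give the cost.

Comparing a few candidate routes:
C -> A -> E -> F -> D: 9 + 1 + 4 + 6 = 20
C -> B -> D: 6 + 4 = 10
C -> A -> D: 9 + 1 = 10
Shortest: 10.

10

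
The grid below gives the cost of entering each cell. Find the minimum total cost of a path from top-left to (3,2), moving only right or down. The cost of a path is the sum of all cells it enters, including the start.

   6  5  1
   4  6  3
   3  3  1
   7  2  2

Path [0,0]→[0,1]→[0,2]→[1,2]→[2,2]→[3,2]: 6 + 5 + 1 + 3 + 1 + 2 = 18.

18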